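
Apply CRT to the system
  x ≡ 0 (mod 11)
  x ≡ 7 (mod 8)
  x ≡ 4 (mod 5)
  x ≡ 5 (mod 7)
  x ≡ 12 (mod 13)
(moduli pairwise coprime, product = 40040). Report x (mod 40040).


Product of moduli M = 11 · 8 · 5 · 7 · 13 = 40040.
Merge one congruence at a time:
  Start: x ≡ 0 (mod 11).
  Combine with x ≡ 7 (mod 8); new modulus lcm = 88.
    Write x = 0 + 11·t and substitute into x ≡ 7 (mod 8): 11·t ≡ 7 − 0 = 7 (mod 8).
    Reduce coefficients mod 8: 3·t ≡ 7 (mod 8).
    The inverse of 3 mod 8 is 3 (since 3·3 = 9 = 1·8 + 1), so t ≡ 3·7 = 21 ≡ 5 (mod 8).
    Then x = 0 + 11·5 = 55, valid modulo lcm(11, 8) = 88: x ≡ 55 (mod 88).
  Combine with x ≡ 4 (mod 5); new modulus lcm = 440.
    Write x = 55 + 88·t and substitute into x ≡ 4 (mod 5): 88·t ≡ 4 − 55 = -51 (mod 5).
    Reduce coefficients mod 5: 3·t ≡ 4 (mod 5).
    The inverse of 3 mod 5 is 2 (since 3·2 = 6 = 1·5 + 1), so t ≡ 2·4 = 8 ≡ 3 (mod 5).
    Then x = 55 + 88·3 = 319, valid modulo lcm(88, 5) = 440: x ≡ 319 (mod 440).
  Combine with x ≡ 5 (mod 7); new modulus lcm = 3080.
    Write x = 319 + 440·t and substitute into x ≡ 5 (mod 7): 440·t ≡ 5 − 319 = -314 (mod 7).
    Reduce coefficients mod 7: 6·t ≡ 1 (mod 7).
    The inverse of 6 mod 7 is 6 (since 6·6 = 36 = 5·7 + 1), so t ≡ 6·1 = 6 ≡ 6 (mod 7).
    Then x = 319 + 440·6 = 2959, valid modulo lcm(440, 7) = 3080: x ≡ 2959 (mod 3080).
  Combine with x ≡ 12 (mod 13); new modulus lcm = 40040.
    Write x = 2959 + 3080·t and substitute into x ≡ 12 (mod 13): 3080·t ≡ 12 − 2959 = -2947 (mod 13).
    Reduce coefficients mod 13: 12·t ≡ 4 (mod 13).
    The inverse of 12 mod 13 is 12 (since 12·12 = 144 = 11·13 + 1), so t ≡ 12·4 = 48 ≡ 9 (mod 13).
    Then x = 2959 + 3080·9 = 30679, valid modulo lcm(3080, 13) = 40040: x ≡ 30679 (mod 40040).
Verify against each original: 30679 mod 11 = 0, 30679 mod 8 = 7, 30679 mod 5 = 4, 30679 mod 7 = 5, 30679 mod 13 = 12.

x ≡ 30679 (mod 40040).


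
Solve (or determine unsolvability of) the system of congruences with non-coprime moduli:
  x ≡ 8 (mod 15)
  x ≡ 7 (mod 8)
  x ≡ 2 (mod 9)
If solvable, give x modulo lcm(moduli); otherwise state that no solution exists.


Moduli 15, 8, 9 are not pairwise coprime, so CRT works modulo lcm(m_i) when all pairwise compatibility conditions hold.
Pairwise compatibility: gcd(m_i, m_j) must divide a_i - a_j for every pair.
Merge one congruence at a time:
  Start: x ≡ 8 (mod 15).
  Combine with x ≡ 7 (mod 8): gcd(15, 8) = 1; 7 - 8 = -1, which IS divisible by 1, so compatible.
    Write x = 8 + 15·t and substitute into x ≡ 7 (mod 8): 15·t ≡ 7 − 8 = -1 (mod 8).
    Reduce coefficients mod 8: 7·t ≡ 7 (mod 8).
    The inverse of 7 mod 8 is 7 (since 7·7 = 49 = 6·8 + 1), so t ≡ 7·7 = 49 ≡ 1 (mod 8).
    Then x = 8 + 15·1 = 23, valid modulo lcm(15, 8) = 120: x ≡ 23 (mod 120).
  Combine with x ≡ 2 (mod 9): gcd(120, 9) = 3; 2 - 23 = -21, which IS divisible by 3, so compatible.
    Write x = 23 + 120·t and substitute into x ≡ 2 (mod 9): 120·t ≡ 2 − 23 = -21 (mod 9).
    Divide the congruence (and modulus) by g = 3: 40·t ≡ -7 (mod 3).
    Reduce coefficients mod 3: 1·t ≡ 2 (mod 3).
    So t ≡ 2 (mod 3).
    Then x = 23 + 120·2 = 263, valid modulo lcm(120, 9) = 360: x ≡ 263 (mod 360).
Verify: 263 mod 15 = 8, 263 mod 8 = 7, 263 mod 9 = 2.

x ≡ 263 (mod 360).


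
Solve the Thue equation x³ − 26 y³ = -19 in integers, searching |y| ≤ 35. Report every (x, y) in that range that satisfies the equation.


The equation is x³ - 26y³ = -19. For fixed y, x³ = 26·y³ − 19, so a solution requires the RHS to be a perfect cube.
Strategy: iterate y from -35 to 35, compute RHS = 26·y³ − 19, and check whether it is a (positive or negative) perfect cube.
Check small values of y:
  y = 0: RHS = -19 is not a perfect cube.
  y = 1: RHS = 7 is not a perfect cube.
  y = -1: RHS = -45 is not a perfect cube.
  y = 2: RHS = 189 is not a perfect cube.
  y = -2: RHS = -227 is not a perfect cube.
  y = 3: RHS = 683 is not a perfect cube.
  y = -3: RHS = -721 is not a perfect cube.
Continuing the search up to |y| = 35 finds no solutions either.
No (x, y) in the scanned range satisfies the equation.

No integer solutions with |y| ≤ 35.


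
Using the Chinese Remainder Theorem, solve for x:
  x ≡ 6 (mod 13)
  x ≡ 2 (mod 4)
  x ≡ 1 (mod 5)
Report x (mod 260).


Moduli 13, 4, 5 are pairwise coprime; by CRT there is a unique solution modulo M = 13 · 4 · 5 = 260.
Solve pairwise, accumulating the modulus:
  Start with x ≡ 6 (mod 13).
  Combine with x ≡ 2 (mod 4): since gcd(13, 4) = 1, we get a unique residue mod 52.
    Write x = 6 + 13·t and substitute into x ≡ 2 (mod 4): 13·t ≡ 2 − 6 = -4 (mod 4).
    Reduce coefficients mod 4: 1·t ≡ 0 (mod 4).
    So t ≡ 0 (mod 4).
    Then x = 6 + 13·0 = 6, valid modulo lcm(13, 4) = 52: x ≡ 6 (mod 52).
  Combine with x ≡ 1 (mod 5): since gcd(52, 5) = 1, we get a unique residue mod 260.
    Write x = 6 + 52·t and substitute into x ≡ 1 (mod 5): 52·t ≡ 1 − 6 = -5 (mod 5).
    Reduce coefficients mod 5: 2·t ≡ 0 (mod 5).
    The inverse of 2 mod 5 is 3 (since 2·3 = 6 = 1·5 + 1), so t ≡ 3·0 = 0 ≡ 0 (mod 5).
    Then x = 6 + 52·0 = 6, valid modulo lcm(52, 5) = 260: x ≡ 6 (mod 260).
Verify: 6 mod 13 = 6 ✓, 6 mod 4 = 2 ✓, 6 mod 5 = 1 ✓.

x ≡ 6 (mod 260).


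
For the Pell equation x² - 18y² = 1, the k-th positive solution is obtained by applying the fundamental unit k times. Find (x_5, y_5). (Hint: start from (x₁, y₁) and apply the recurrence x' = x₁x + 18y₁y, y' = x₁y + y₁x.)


Step 1: Find the fundamental solution (x₁, y₁) of x² - 18y² = 1.
  Expand √18 as a continued fraction. a₀ = ⌊√18⌋ = 4; iterate m_{k+1} = d_k·a_k − m_k, d_{k+1} = (18 − m_{k+1}²)/d_k, a_{k+1} = ⌊(a₀ + m_{k+1})/d_{k+1}⌋ (starting m₀ = 0, d₀ = 1), with convergents p_k = a_k·p_{k-1} + p_{k-2}, q_k = a_k·q_{k-1} + q_{k-2} (p₋₁ = 1, q₋₁ = 0):
  k = 0: a₀ = 4; p₀/q₀ = 4/1; p₀² − 18·q₀² = 16 − 18 = -2.
  k = 1: m = 4, d = 2, a = ⌊(4 + 4)/2⌋ = 4; p/q = (4·4 + 1)/(4·1 + 0) = 17/4; p² − 18·q² = 289 − 288 = 1.
  The first convergent with p² − 18·q² = 1 gives the fundamental solution (x₁, y₁) = (17, 4).
Step 2: Apply the recurrence (x_{n+1}, y_{n+1}) = (x₁x_n + 18y₁y_n, x₁y_n + y₁x_n) repeatedly.
  From (x_1, y_1) = (17, 4): x_2 = 17·17 + 18·4·4 = 577; y_2 = 17·4 + 4·17 = 136.
  From (x_2, y_2) = (577, 136): x_3 = 17·577 + 18·4·136 = 19601; y_3 = 17·136 + 4·577 = 4620.
  From (x_3, y_3) = (19601, 4620): x_4 = 17·19601 + 18·4·4620 = 665857; y_4 = 17·4620 + 4·19601 = 156944.
  From (x_4, y_4) = (665857, 156944): x_5 = 17·665857 + 18·4·156944 = 22619537; y_5 = 17·156944 + 4·665857 = 5331476.
Step 3: Verify x_5² - 18·y_5² = 511643454094369 - 511643454094368 = 1 (should be 1). ✓

(x_1, y_1) = (17, 4); (x_5, y_5) = (22619537, 5331476).


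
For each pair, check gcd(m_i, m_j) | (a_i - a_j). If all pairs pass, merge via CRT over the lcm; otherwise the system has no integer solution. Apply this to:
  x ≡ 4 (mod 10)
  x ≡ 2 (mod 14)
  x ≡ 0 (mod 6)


Moduli 10, 14, 6 are not pairwise coprime, so CRT works modulo lcm(m_i) when all pairwise compatibility conditions hold.
Pairwise compatibility: gcd(m_i, m_j) must divide a_i - a_j for every pair.
Merge one congruence at a time:
  Start: x ≡ 4 (mod 10).
  Combine with x ≡ 2 (mod 14): gcd(10, 14) = 2; 2 - 4 = -2, which IS divisible by 2, so compatible.
    Write x = 4 + 10·t and substitute into x ≡ 2 (mod 14): 10·t ≡ 2 − 4 = -2 (mod 14).
    Divide the congruence (and modulus) by g = 2: 5·t ≡ -1 (mod 7).
    Reduce coefficients mod 7: 5·t ≡ 6 (mod 7).
    The inverse of 5 mod 7 is 3 (since 5·3 = 15 = 2·7 + 1), so t ≡ 3·6 = 18 ≡ 4 (mod 7).
    Then x = 4 + 10·4 = 44, valid modulo lcm(10, 14) = 70: x ≡ 44 (mod 70).
  Combine with x ≡ 0 (mod 6): gcd(70, 6) = 2; 0 - 44 = -44, which IS divisible by 2, so compatible.
    Write x = 44 + 70·t and substitute into x ≡ 0 (mod 6): 70·t ≡ 0 − 44 = -44 (mod 6).
    Divide the congruence (and modulus) by g = 2: 35·t ≡ -22 (mod 3).
    Reduce coefficients mod 3: 2·t ≡ 2 (mod 3).
    The inverse of 2 mod 3 is 2 (since 2·2 = 4 = 1·3 + 1), so t ≡ 2·2 = 4 ≡ 1 (mod 3).
    Then x = 44 + 70·1 = 114, valid modulo lcm(70, 6) = 210: x ≡ 114 (mod 210).
Verify: 114 mod 10 = 4, 114 mod 14 = 2, 114 mod 6 = 0.

x ≡ 114 (mod 210).


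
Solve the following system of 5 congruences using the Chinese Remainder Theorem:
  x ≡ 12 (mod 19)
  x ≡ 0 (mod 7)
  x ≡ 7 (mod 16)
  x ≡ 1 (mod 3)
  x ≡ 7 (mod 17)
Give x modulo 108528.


Product of moduli M = 19 · 7 · 16 · 3 · 17 = 108528.
Merge one congruence at a time:
  Start: x ≡ 12 (mod 19).
  Combine with x ≡ 0 (mod 7); new modulus lcm = 133.
    Write x = 12 + 19·t and substitute into x ≡ 0 (mod 7): 19·t ≡ 0 − 12 = -12 (mod 7).
    Reduce coefficients mod 7: 5·t ≡ 2 (mod 7).
    The inverse of 5 mod 7 is 3 (since 5·3 = 15 = 2·7 + 1), so t ≡ 3·2 = 6 ≡ 6 (mod 7).
    Then x = 12 + 19·6 = 126, valid modulo lcm(19, 7) = 133: x ≡ 126 (mod 133).
  Combine with x ≡ 7 (mod 16); new modulus lcm = 2128.
    Write x = 126 + 133·t and substitute into x ≡ 7 (mod 16): 133·t ≡ 7 − 126 = -119 (mod 16).
    Reduce coefficients mod 16: 5·t ≡ 9 (mod 16).
    The inverse of 5 mod 16 is 13 (since 5·13 = 65 = 4·16 + 1), so t ≡ 13·9 = 117 ≡ 5 (mod 16).
    Then x = 126 + 133·5 = 791, valid modulo lcm(133, 16) = 2128: x ≡ 791 (mod 2128).
  Combine with x ≡ 1 (mod 3); new modulus lcm = 6384.
    Write x = 791 + 2128·t and substitute into x ≡ 1 (mod 3): 2128·t ≡ 1 − 791 = -790 (mod 3).
    Reduce coefficients mod 3: 1·t ≡ 2 (mod 3).
    So t ≡ 2 (mod 3).
    Then x = 791 + 2128·2 = 5047, valid modulo lcm(2128, 3) = 6384: x ≡ 5047 (mod 6384).
  Combine with x ≡ 7 (mod 17); new modulus lcm = 108528.
    Write x = 5047 + 6384·t and substitute into x ≡ 7 (mod 17): 6384·t ≡ 7 − 5047 = -5040 (mod 17).
    Reduce coefficients mod 17: 9·t ≡ 9 (mod 17).
    The inverse of 9 mod 17 is 2 (since 9·2 = 18 = 1·17 + 1), so t ≡ 2·9 = 18 ≡ 1 (mod 17).
    Then x = 5047 + 6384·1 = 11431, valid modulo lcm(6384, 17) = 108528: x ≡ 11431 (mod 108528).
Verify against each original: 11431 mod 19 = 12, 11431 mod 7 = 0, 11431 mod 16 = 7, 11431 mod 3 = 1, 11431 mod 17 = 7.

x ≡ 11431 (mod 108528).


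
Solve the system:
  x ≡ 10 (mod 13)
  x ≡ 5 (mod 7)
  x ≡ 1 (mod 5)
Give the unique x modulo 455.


Moduli 13, 7, 5 are pairwise coprime; by CRT there is a unique solution modulo M = 13 · 7 · 5 = 455.
Solve pairwise, accumulating the modulus:
  Start with x ≡ 10 (mod 13).
  Combine with x ≡ 5 (mod 7): since gcd(13, 7) = 1, we get a unique residue mod 91.
    Write x = 10 + 13·t and substitute into x ≡ 5 (mod 7): 13·t ≡ 5 − 10 = -5 (mod 7).
    Reduce coefficients mod 7: 6·t ≡ 2 (mod 7).
    The inverse of 6 mod 7 is 6 (since 6·6 = 36 = 5·7 + 1), so t ≡ 6·2 = 12 ≡ 5 (mod 7).
    Then x = 10 + 13·5 = 75, valid modulo lcm(13, 7) = 91: x ≡ 75 (mod 91).
  Combine with x ≡ 1 (mod 5): since gcd(91, 5) = 1, we get a unique residue mod 455.
    Write x = 75 + 91·t and substitute into x ≡ 1 (mod 5): 91·t ≡ 1 − 75 = -74 (mod 5).
    Reduce coefficients mod 5: 1·t ≡ 1 (mod 5).
    So t ≡ 1 (mod 5).
    Then x = 75 + 91·1 = 166, valid modulo lcm(91, 5) = 455: x ≡ 166 (mod 455).
Verify: 166 mod 13 = 10 ✓, 166 mod 7 = 5 ✓, 166 mod 5 = 1 ✓.

x ≡ 166 (mod 455).


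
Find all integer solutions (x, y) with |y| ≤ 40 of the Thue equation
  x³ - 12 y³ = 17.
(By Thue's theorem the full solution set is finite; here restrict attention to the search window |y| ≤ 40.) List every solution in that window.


The equation is x³ - 12y³ = 17. For fixed y, x³ = 12·y³ + 17, so a solution requires the RHS to be a perfect cube.
Strategy: iterate y from -40 to 40, compute RHS = 12·y³ + 17, and check whether it is a (positive or negative) perfect cube.
Check small values of y:
  y = 0: RHS = 17 is not a perfect cube.
  y = 1: RHS = 29 is not a perfect cube.
  y = -1: RHS = 5 is not a perfect cube.
  y = 2: RHS = 113 is not a perfect cube.
  y = -2: RHS = -79 is not a perfect cube.
  y = 3: RHS = 341 is not a perfect cube.
  y = -3: RHS = -307 is not a perfect cube.
Continuing the search up to |y| = 40 finds no solutions either.
No (x, y) in the scanned range satisfies the equation.

No integer solutions with |y| ≤ 40.


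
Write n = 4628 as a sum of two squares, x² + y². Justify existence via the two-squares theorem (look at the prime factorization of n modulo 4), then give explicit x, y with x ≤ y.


Step 1: Factor n = 4628 = 2^2 · 13 · 89.
Step 2: Check the mod-4 condition on each prime factor: 2 = 2 (special); 13 ≡ 1 (mod 4), exponent 1; 89 ≡ 1 (mod 4), exponent 1.
All primes ≡ 3 (mod 4) appear to even exponent (or don't appear), so by the two-squares theorem n IS expressible as a sum of two squares.
Step 3: Build a representation. Group n = k² · m with k = 2 and m = 13 · 89 = 1157 (a product of primes ≡ 1 (mod 4)); a representation of m scales to one of n via (k·x)² + (k·y)² = k²(x² + y²). Each prime p ≡ 1 (mod 4) is itself a sum of two squares; find a² by testing p − a² for a perfect square:
  13: 13 − 1² = 12, 13 − 2² = 9 = 3² ⇒ 13 = 2² + 3².
  89: 89 − 1² = 88, 89 − 2² = 85, 89 − 3² = 80, 89 − 4² = 73, 89 − 5² = 64 = 8² ⇒ 89 = 5² + 8².
  Combine using the Brahmagupta–Fibonacci identity (a² + b²)(c² + d²) = (ac − bd)² + (ad + bc)² = (ac + bd)² + (ad − bc)²:
  13 · 89 = 1157: from (2² + 3²)(5² + 8²), take (2·5 − 3·8, 2·8 + 3·5) = (10 − 24, 16 + 15) = (-14, 31); dropping signs (only squares matter) gives (14, 31); check 14² + 31² = 196 + 961 = 1157 ✓.
  Scale by k = 2: (2·14, 2·31) = (28, 62).
Step 4: Order so x ≤ y and verify: 28² + 62² = 784 + 3844 = 4628 = n. ✓

n = 4628 = 28² + 62² (one valid representation with x ≤ y).


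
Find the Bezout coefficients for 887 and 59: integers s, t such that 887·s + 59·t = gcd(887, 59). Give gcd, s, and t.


Euclidean algorithm on (887, 59) — divide until remainder is 0:
  887 = 15 · 59 + 2
  59 = 29 · 2 + 1
  2 = 2 · 1 + 0
gcd(887, 59) = 1.
Track Bezout coefficients alongside the remainders: start with r₀ = 887 = a·1 + b·0 (s = 1, t = 0) and r₁ = 59 = a·0 + b·1 (s = 0, t = 1); each new remainder r_{k+1} = r_{k-1} − q_k·r_k inherits s_{k+1} = s_{k-1} − q_k·s_k, t_{k+1} = t_{k-1} − q_k·t_k, so r_k = a·s_k + b·t_k at every step:
  q = 15: r = 2, s = 1 − 15·0 = 1, t = 0 − 15·1 = -15  (check: 887·1 + 59·(-15) = 2)
  q = 29: r = 1, s = 0 − 29·1 = -29, t = 1 − 29·(-15) = 436  (check: 887·(-29) + 59·436 = 1)
The row with r = 1 (the gcd) gives the Bezout coefficients s = -29, t = 436.
Result: 887 · (-29) + 59 · (436) = 1.

gcd(887, 59) = 1; s = -29, t = 436 (check: 887·(-29) + 59·436 = 1).


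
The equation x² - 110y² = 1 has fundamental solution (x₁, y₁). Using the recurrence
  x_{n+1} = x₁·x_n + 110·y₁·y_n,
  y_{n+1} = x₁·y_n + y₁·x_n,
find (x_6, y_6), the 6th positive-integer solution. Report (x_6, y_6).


Step 1: Find the fundamental solution (x₁, y₁) of x² - 110y² = 1.
  Expand √110 as a continued fraction. a₀ = ⌊√110⌋ = 10; iterate m_{k+1} = d_k·a_k − m_k, d_{k+1} = (110 − m_{k+1}²)/d_k, a_{k+1} = ⌊(a₀ + m_{k+1})/d_{k+1}⌋ (starting m₀ = 0, d₀ = 1), with convergents p_k = a_k·p_{k-1} + p_{k-2}, q_k = a_k·q_{k-1} + q_{k-2} (p₋₁ = 1, q₋₁ = 0):
  k = 0: a₀ = 10; p₀/q₀ = 10/1; p₀² − 110·q₀² = 100 − 110 = -10.
  k = 1: m = 10, d = 10, a = ⌊(10 + 10)/10⌋ = 2; p/q = (2·10 + 1)/(2·1 + 0) = 21/2; p² − 110·q² = 441 − 440 = 1.
  The first convergent with p² − 110·q² = 1 gives the fundamental solution (x₁, y₁) = (21, 2).
Step 2: Apply the recurrence (x_{n+1}, y_{n+1}) = (x₁x_n + 110y₁y_n, x₁y_n + y₁x_n) repeatedly.
  From (x_1, y_1) = (21, 2): x_2 = 21·21 + 110·2·2 = 881; y_2 = 21·2 + 2·21 = 84.
  From (x_2, y_2) = (881, 84): x_3 = 21·881 + 110·2·84 = 36981; y_3 = 21·84 + 2·881 = 3526.
  From (x_3, y_3) = (36981, 3526): x_4 = 21·36981 + 110·2·3526 = 1552321; y_4 = 21·3526 + 2·36981 = 148008.
  From (x_4, y_4) = (1552321, 148008): x_5 = 21·1552321 + 110·2·148008 = 65160501; y_5 = 21·148008 + 2·1552321 = 6212810.
  From (x_5, y_5) = (65160501, 6212810): x_6 = 21·65160501 + 110·2·6212810 = 2735188721; y_6 = 21·6212810 + 2·65160501 = 260790012.
Step 3: Verify x_6² - 110·y_6² = 7481257339485615841 - 7481257339485615840 = 1 (should be 1). ✓

(x_1, y_1) = (21, 2); (x_6, y_6) = (2735188721, 260790012).


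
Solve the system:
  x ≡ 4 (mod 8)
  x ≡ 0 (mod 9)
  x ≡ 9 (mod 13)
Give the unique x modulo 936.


Moduli 8, 9, 13 are pairwise coprime; by CRT there is a unique solution modulo M = 8 · 9 · 13 = 936.
Solve pairwise, accumulating the modulus:
  Start with x ≡ 4 (mod 8).
  Combine with x ≡ 0 (mod 9): since gcd(8, 9) = 1, we get a unique residue mod 72.
    Write x = 4 + 8·t and substitute into x ≡ 0 (mod 9): 8·t ≡ 0 − 4 = -4 (mod 9).
    Reduce coefficients mod 9: 8·t ≡ 5 (mod 9).
    The inverse of 8 mod 9 is 8 (since 8·8 = 64 = 7·9 + 1), so t ≡ 8·5 = 40 ≡ 4 (mod 9).
    Then x = 4 + 8·4 = 36, valid modulo lcm(8, 9) = 72: x ≡ 36 (mod 72).
  Combine with x ≡ 9 (mod 13): since gcd(72, 13) = 1, we get a unique residue mod 936.
    Write x = 36 + 72·t and substitute into x ≡ 9 (mod 13): 72·t ≡ 9 − 36 = -27 (mod 13).
    Reduce coefficients mod 13: 7·t ≡ 12 (mod 13).
    The inverse of 7 mod 13 is 2 (since 7·2 = 14 = 1·13 + 1), so t ≡ 2·12 = 24 ≡ 11 (mod 13).
    Then x = 36 + 72·11 = 828, valid modulo lcm(72, 13) = 936: x ≡ 828 (mod 936).
Verify: 828 mod 8 = 4 ✓, 828 mod 9 = 0 ✓, 828 mod 13 = 9 ✓.

x ≡ 828 (mod 936).


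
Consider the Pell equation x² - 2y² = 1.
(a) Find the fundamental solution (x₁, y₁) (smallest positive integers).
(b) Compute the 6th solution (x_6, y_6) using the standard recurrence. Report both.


Step 1: Find the fundamental solution (x₁, y₁) of x² - 2y² = 1.
  Expand √2 as a continued fraction. a₀ = ⌊√2⌋ = 1; iterate m_{k+1} = d_k·a_k − m_k, d_{k+1} = (2 − m_{k+1}²)/d_k, a_{k+1} = ⌊(a₀ + m_{k+1})/d_{k+1}⌋ (starting m₀ = 0, d₀ = 1), with convergents p_k = a_k·p_{k-1} + p_{k-2}, q_k = a_k·q_{k-1} + q_{k-2} (p₋₁ = 1, q₋₁ = 0):
  k = 0: a₀ = 1; p₀/q₀ = 1/1; p₀² − 2·q₀² = 1 − 2 = -1.
  k = 1: m = 1, d = 1, a = ⌊(1 + 1)/1⌋ = 2; p/q = (2·1 + 1)/(2·1 + 0) = 3/2; p² − 2·q² = 9 − 8 = 1.
  The first convergent with p² − 2·q² = 1 gives the fundamental solution (x₁, y₁) = (3, 2).
Step 2: Apply the recurrence (x_{n+1}, y_{n+1}) = (x₁x_n + 2y₁y_n, x₁y_n + y₁x_n) repeatedly.
  From (x_1, y_1) = (3, 2): x_2 = 3·3 + 2·2·2 = 17; y_2 = 3·2 + 2·3 = 12.
  From (x_2, y_2) = (17, 12): x_3 = 3·17 + 2·2·12 = 99; y_3 = 3·12 + 2·17 = 70.
  From (x_3, y_3) = (99, 70): x_4 = 3·99 + 2·2·70 = 577; y_4 = 3·70 + 2·99 = 408.
  From (x_4, y_4) = (577, 408): x_5 = 3·577 + 2·2·408 = 3363; y_5 = 3·408 + 2·577 = 2378.
  From (x_5, y_5) = (3363, 2378): x_6 = 3·3363 + 2·2·2378 = 19601; y_6 = 3·2378 + 2·3363 = 13860.
Step 3: Verify x_6² - 2·y_6² = 384199201 - 384199200 = 1 (should be 1). ✓

(x_1, y_1) = (3, 2); (x_6, y_6) = (19601, 13860).


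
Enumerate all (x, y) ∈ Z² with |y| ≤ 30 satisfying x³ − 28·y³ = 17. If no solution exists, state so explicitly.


The equation is x³ - 28y³ = 17. For fixed y, x³ = 28·y³ + 17, so a solution requires the RHS to be a perfect cube.
Strategy: iterate y from -30 to 30, compute RHS = 28·y³ + 17, and check whether it is a (positive or negative) perfect cube.
Check small values of y:
  y = 0: RHS = 17 is not a perfect cube.
  y = 1: RHS = 45 is not a perfect cube.
  y = -1: RHS = -11 is not a perfect cube.
  y = 2: RHS = 241 is not a perfect cube.
  y = -2: RHS = -207 is not a perfect cube.
  y = 3: RHS = 773 is not a perfect cube.
  y = -3: RHS = -739 is not a perfect cube.
Continuing the search up to |y| = 30 finds no solutions either.
No (x, y) in the scanned range satisfies the equation.

No integer solutions with |y| ≤ 30.


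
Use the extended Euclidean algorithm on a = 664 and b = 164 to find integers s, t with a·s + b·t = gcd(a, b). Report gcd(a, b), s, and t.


Euclidean algorithm on (664, 164) — divide until remainder is 0:
  664 = 4 · 164 + 8
  164 = 20 · 8 + 4
  8 = 2 · 4 + 0
gcd(664, 164) = 4.
Track Bezout coefficients alongside the remainders: start with r₀ = 664 = a·1 + b·0 (s = 1, t = 0) and r₁ = 164 = a·0 + b·1 (s = 0, t = 1); each new remainder r_{k+1} = r_{k-1} − q_k·r_k inherits s_{k+1} = s_{k-1} − q_k·s_k, t_{k+1} = t_{k-1} − q_k·t_k, so r_k = a·s_k + b·t_k at every step:
  q = 4: r = 8, s = 1 − 4·0 = 1, t = 0 − 4·1 = -4  (check: 664·1 + 164·(-4) = 8)
  q = 20: r = 4, s = 0 − 20·1 = -20, t = 1 − 20·(-4) = 81  (check: 664·(-20) + 164·81 = 4)
The row with r = 4 (the gcd) gives the Bezout coefficients s = -20, t = 81.
Result: 664 · (-20) + 164 · (81) = 4.

gcd(664, 164) = 4; s = -20, t = 81 (check: 664·(-20) + 164·81 = 4).


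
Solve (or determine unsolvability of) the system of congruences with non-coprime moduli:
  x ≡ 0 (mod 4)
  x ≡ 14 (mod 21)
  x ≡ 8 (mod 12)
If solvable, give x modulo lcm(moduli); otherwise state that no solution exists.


Moduli 4, 21, 12 are not pairwise coprime, so CRT works modulo lcm(m_i) when all pairwise compatibility conditions hold.
Pairwise compatibility: gcd(m_i, m_j) must divide a_i - a_j for every pair.
Merge one congruence at a time:
  Start: x ≡ 0 (mod 4).
  Combine with x ≡ 14 (mod 21): gcd(4, 21) = 1; 14 - 0 = 14, which IS divisible by 1, so compatible.
    Write x = 0 + 4·t and substitute into x ≡ 14 (mod 21): 4·t ≡ 14 − 0 = 14 (mod 21).
    The inverse of 4 mod 21 is 16 (since 4·16 = 64 = 3·21 + 1), so t ≡ 16·14 = 224 ≡ 14 (mod 21).
    Then x = 0 + 4·14 = 56, valid modulo lcm(4, 21) = 84: x ≡ 56 (mod 84).
  Combine with x ≡ 8 (mod 12): gcd(84, 12) = 12; 8 - 56 = -48, which IS divisible by 12, so compatible.
    Write x = 56 + 84·t and substitute into x ≡ 8 (mod 12): 84·t ≡ 8 − 56 = -48 (mod 12).
    Divide the congruence (and modulus) by g = 12: 7·t ≡ -4 (mod 1).
    Modulo 1 every t works; take t = 0.
    Then x = 56 + 84·0 = 56, valid modulo lcm(84, 12) = 84: x ≡ 56 (mod 84).
Verify: 56 mod 4 = 0, 56 mod 21 = 14, 56 mod 12 = 8.

x ≡ 56 (mod 84).


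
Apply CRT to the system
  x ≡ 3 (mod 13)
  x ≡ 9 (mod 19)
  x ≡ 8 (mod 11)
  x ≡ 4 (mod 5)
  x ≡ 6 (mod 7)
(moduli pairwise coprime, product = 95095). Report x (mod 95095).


Product of moduli M = 13 · 19 · 11 · 5 · 7 = 95095.
Merge one congruence at a time:
  Start: x ≡ 3 (mod 13).
  Combine with x ≡ 9 (mod 19); new modulus lcm = 247.
    Write x = 3 + 13·t and substitute into x ≡ 9 (mod 19): 13·t ≡ 9 − 3 = 6 (mod 19).
    The inverse of 13 mod 19 is 3 (since 13·3 = 39 = 2·19 + 1), so t ≡ 3·6 = 18 ≡ 18 (mod 19).
    Then x = 3 + 13·18 = 237, valid modulo lcm(13, 19) = 247: x ≡ 237 (mod 247).
  Combine with x ≡ 8 (mod 11); new modulus lcm = 2717.
    Write x = 237 + 247·t and substitute into x ≡ 8 (mod 11): 247·t ≡ 8 − 237 = -229 (mod 11).
    Reduce coefficients mod 11: 5·t ≡ 2 (mod 11).
    The inverse of 5 mod 11 is 9 (since 5·9 = 45 = 4·11 + 1), so t ≡ 9·2 = 18 ≡ 7 (mod 11).
    Then x = 237 + 247·7 = 1966, valid modulo lcm(247, 11) = 2717: x ≡ 1966 (mod 2717).
  Combine with x ≡ 4 (mod 5); new modulus lcm = 13585.
    Write x = 1966 + 2717·t and substitute into x ≡ 4 (mod 5): 2717·t ≡ 4 − 1966 = -1962 (mod 5).
    Reduce coefficients mod 5: 2·t ≡ 3 (mod 5).
    The inverse of 2 mod 5 is 3 (since 2·3 = 6 = 1·5 + 1), so t ≡ 3·3 = 9 ≡ 4 (mod 5).
    Then x = 1966 + 2717·4 = 12834, valid modulo lcm(2717, 5) = 13585: x ≡ 12834 (mod 13585).
  Combine with x ≡ 6 (mod 7); new modulus lcm = 95095.
    Write x = 12834 + 13585·t and substitute into x ≡ 6 (mod 7): 13585·t ≡ 6 − 12834 = -12828 (mod 7).
    Reduce coefficients mod 7: 5·t ≡ 3 (mod 7).
    The inverse of 5 mod 7 is 3 (since 5·3 = 15 = 2·7 + 1), so t ≡ 3·3 = 9 ≡ 2 (mod 7).
    Then x = 12834 + 13585·2 = 40004, valid modulo lcm(13585, 7) = 95095: x ≡ 40004 (mod 95095).
Verify against each original: 40004 mod 13 = 3, 40004 mod 19 = 9, 40004 mod 11 = 8, 40004 mod 5 = 4, 40004 mod 7 = 6.

x ≡ 40004 (mod 95095).


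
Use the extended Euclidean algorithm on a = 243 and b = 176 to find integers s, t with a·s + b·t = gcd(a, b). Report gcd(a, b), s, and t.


Euclidean algorithm on (243, 176) — divide until remainder is 0:
  243 = 1 · 176 + 67
  176 = 2 · 67 + 42
  67 = 1 · 42 + 25
  42 = 1 · 25 + 17
  25 = 1 · 17 + 8
  17 = 2 · 8 + 1
  8 = 8 · 1 + 0
gcd(243, 176) = 1.
Track Bezout coefficients alongside the remainders: start with r₀ = 243 = a·1 + b·0 (s = 1, t = 0) and r₁ = 176 = a·0 + b·1 (s = 0, t = 1); each new remainder r_{k+1} = r_{k-1} − q_k·r_k inherits s_{k+1} = s_{k-1} − q_k·s_k, t_{k+1} = t_{k-1} − q_k·t_k, so r_k = a·s_k + b·t_k at every step:
  q = 1: r = 67, s = 1 − 1·0 = 1, t = 0 − 1·1 = -1  (check: 243·1 + 176·(-1) = 67)
  q = 2: r = 42, s = 0 − 2·1 = -2, t = 1 − 2·(-1) = 3  (check: 243·(-2) + 176·3 = 42)
  q = 1: r = 25, s = 1 − 1·(-2) = 3, t = -1 − 1·3 = -4  (check: 243·3 + 176·(-4) = 25)
  q = 1: r = 17, s = -2 − 1·3 = -5, t = 3 − 1·(-4) = 7  (check: 243·(-5) + 176·7 = 17)
  q = 1: r = 8, s = 3 − 1·(-5) = 8, t = -4 − 1·7 = -11  (check: 243·8 + 176·(-11) = 8)
  q = 2: r = 1, s = -5 − 2·8 = -21, t = 7 − 2·(-11) = 29  (check: 243·(-21) + 176·29 = 1)
The row with r = 1 (the gcd) gives the Bezout coefficients s = -21, t = 29.
Result: 243 · (-21) + 176 · (29) = 1.

gcd(243, 176) = 1; s = -21, t = 29 (check: 243·(-21) + 176·29 = 1).


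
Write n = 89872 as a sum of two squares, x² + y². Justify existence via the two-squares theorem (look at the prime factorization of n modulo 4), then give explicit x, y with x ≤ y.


Step 1: Factor n = 89872 = 2^4 · 41 · 137.
Step 2: Check the mod-4 condition on each prime factor: 2 = 2 (special); 41 ≡ 1 (mod 4), exponent 1; 137 ≡ 1 (mod 4), exponent 1.
All primes ≡ 3 (mod 4) appear to even exponent (or don't appear), so by the two-squares theorem n IS expressible as a sum of two squares.
Step 3: Build a representation. Group n = k² · m with k = 4 and m = 41 · 137 = 5617 (a product of primes ≡ 1 (mod 4)); a representation of m scales to one of n via (k·x)² + (k·y)² = k²(x² + y²). Each prime p ≡ 1 (mod 4) is itself a sum of two squares; find a² by testing p − a² for a perfect square:
  41: 41 − 1² = 40, 41 − 2² = 37, 41 − 3² = 32, 41 − 4² = 25 = 5² ⇒ 41 = 4² + 5².
  137: 137 − 1² = 136, 137 − 2² = 133, 137 − 3² = 128, 137 − 4² = 121 = 11² ⇒ 137 = 4² + 11².
  Combine using the Brahmagupta–Fibonacci identity (a² + b²)(c² + d²) = (ac − bd)² + (ad + bc)² = (ac + bd)² + (ad − bc)²:
  41 · 137 = 5617: from (4² + 5²)(4² + 11²), take (4·4 − 5·11, 4·11 + 5·4) = (16 − 55, 44 + 20) = (-39, 64); dropping signs (only squares matter) gives (39, 64); check 39² + 64² = 1521 + 4096 = 5617 ✓.
  Scale by k = 4: (4·39, 4·64) = (156, 256).
Step 4: Order so x ≤ y and verify: 156² + 256² = 24336 + 65536 = 89872 = n. ✓

n = 89872 = 156² + 256² (one valid representation with x ≤ y).


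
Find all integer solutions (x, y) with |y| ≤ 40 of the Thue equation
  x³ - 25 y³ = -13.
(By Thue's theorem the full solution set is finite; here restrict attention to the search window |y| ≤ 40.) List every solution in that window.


The equation is x³ - 25y³ = -13. For fixed y, x³ = 25·y³ − 13, so a solution requires the RHS to be a perfect cube.
Strategy: iterate y from -40 to 40, compute RHS = 25·y³ − 13, and check whether it is a (positive or negative) perfect cube.
Check small values of y:
  y = 0: RHS = -13 is not a perfect cube.
  y = 1: RHS = 12 is not a perfect cube.
  y = -1: RHS = -38 is not a perfect cube.
  y = 2: RHS = 187 is not a perfect cube.
  y = -2: RHS = -213 is not a perfect cube.
  y = 3: RHS = 662 is not a perfect cube.
  y = -3: RHS = -688 is not a perfect cube.
Continuing the search up to |y| = 40 finds no solutions either.
No (x, y) in the scanned range satisfies the equation.

No integer solutions with |y| ≤ 40.


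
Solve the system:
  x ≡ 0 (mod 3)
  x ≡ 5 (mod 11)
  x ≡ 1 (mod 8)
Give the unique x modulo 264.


Moduli 3, 11, 8 are pairwise coprime; by CRT there is a unique solution modulo M = 3 · 11 · 8 = 264.
Solve pairwise, accumulating the modulus:
  Start with x ≡ 0 (mod 3).
  Combine with x ≡ 5 (mod 11): since gcd(3, 11) = 1, we get a unique residue mod 33.
    Write x = 0 + 3·t and substitute into x ≡ 5 (mod 11): 3·t ≡ 5 − 0 = 5 (mod 11).
    The inverse of 3 mod 11 is 4 (since 3·4 = 12 = 1·11 + 1), so t ≡ 4·5 = 20 ≡ 9 (mod 11).
    Then x = 0 + 3·9 = 27, valid modulo lcm(3, 11) = 33: x ≡ 27 (mod 33).
  Combine with x ≡ 1 (mod 8): since gcd(33, 8) = 1, we get a unique residue mod 264.
    Write x = 27 + 33·t and substitute into x ≡ 1 (mod 8): 33·t ≡ 1 − 27 = -26 (mod 8).
    Reduce coefficients mod 8: 1·t ≡ 6 (mod 8).
    So t ≡ 6 (mod 8).
    Then x = 27 + 33·6 = 225, valid modulo lcm(33, 8) = 264: x ≡ 225 (mod 264).
Verify: 225 mod 3 = 0 ✓, 225 mod 11 = 5 ✓, 225 mod 8 = 1 ✓.

x ≡ 225 (mod 264).


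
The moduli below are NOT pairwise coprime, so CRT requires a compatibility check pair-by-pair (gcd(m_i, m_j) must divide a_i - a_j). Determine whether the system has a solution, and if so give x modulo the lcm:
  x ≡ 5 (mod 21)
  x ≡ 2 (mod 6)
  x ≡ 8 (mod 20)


Moduli 21, 6, 20 are not pairwise coprime, so CRT works modulo lcm(m_i) when all pairwise compatibility conditions hold.
Pairwise compatibility: gcd(m_i, m_j) must divide a_i - a_j for every pair.
Merge one congruence at a time:
  Start: x ≡ 5 (mod 21).
  Combine with x ≡ 2 (mod 6): gcd(21, 6) = 3; 2 - 5 = -3, which IS divisible by 3, so compatible.
    Write x = 5 + 21·t and substitute into x ≡ 2 (mod 6): 21·t ≡ 2 − 5 = -3 (mod 6).
    Divide the congruence (and modulus) by g = 3: 7·t ≡ -1 (mod 2).
    Reduce coefficients mod 2: 1·t ≡ 1 (mod 2).
    So t ≡ 1 (mod 2).
    Then x = 5 + 21·1 = 26, valid modulo lcm(21, 6) = 42: x ≡ 26 (mod 42).
  Combine with x ≡ 8 (mod 20): gcd(42, 20) = 2; 8 - 26 = -18, which IS divisible by 2, so compatible.
    Write x = 26 + 42·t and substitute into x ≡ 8 (mod 20): 42·t ≡ 8 − 26 = -18 (mod 20).
    Divide the congruence (and modulus) by g = 2: 21·t ≡ -9 (mod 10).
    Reduce coefficients mod 10: 1·t ≡ 1 (mod 10).
    So t ≡ 1 (mod 10).
    Then x = 26 + 42·1 = 68, valid modulo lcm(42, 20) = 420: x ≡ 68 (mod 420).
Verify: 68 mod 21 = 5, 68 mod 6 = 2, 68 mod 20 = 8.

x ≡ 68 (mod 420).


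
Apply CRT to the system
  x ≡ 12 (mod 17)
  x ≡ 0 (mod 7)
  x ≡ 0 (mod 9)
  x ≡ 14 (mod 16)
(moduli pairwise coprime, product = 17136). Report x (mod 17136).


Product of moduli M = 17 · 7 · 9 · 16 = 17136.
Merge one congruence at a time:
  Start: x ≡ 12 (mod 17).
  Combine with x ≡ 0 (mod 7); new modulus lcm = 119.
    Write x = 12 + 17·t and substitute into x ≡ 0 (mod 7): 17·t ≡ 0 − 12 = -12 (mod 7).
    Reduce coefficients mod 7: 3·t ≡ 2 (mod 7).
    The inverse of 3 mod 7 is 5 (since 3·5 = 15 = 2·7 + 1), so t ≡ 5·2 = 10 ≡ 3 (mod 7).
    Then x = 12 + 17·3 = 63, valid modulo lcm(17, 7) = 119: x ≡ 63 (mod 119).
  Combine with x ≡ 0 (mod 9); new modulus lcm = 1071.
    Write x = 63 + 119·t and substitute into x ≡ 0 (mod 9): 119·t ≡ 0 − 63 = -63 (mod 9).
    Reduce coefficients mod 9: 2·t ≡ 0 (mod 9).
    The inverse of 2 mod 9 is 5 (since 2·5 = 10 = 1·9 + 1), so t ≡ 5·0 = 0 ≡ 0 (mod 9).
    Then x = 63 + 119·0 = 63, valid modulo lcm(119, 9) = 1071: x ≡ 63 (mod 1071).
  Combine with x ≡ 14 (mod 16); new modulus lcm = 17136.
    Write x = 63 + 1071·t and substitute into x ≡ 14 (mod 16): 1071·t ≡ 14 − 63 = -49 (mod 16).
    Reduce coefficients mod 16: 15·t ≡ 15 (mod 16).
    The inverse of 15 mod 16 is 15 (since 15·15 = 225 = 14·16 + 1), so t ≡ 15·15 = 225 ≡ 1 (mod 16).
    Then x = 63 + 1071·1 = 1134, valid modulo lcm(1071, 16) = 17136: x ≡ 1134 (mod 17136).
Verify against each original: 1134 mod 17 = 12, 1134 mod 7 = 0, 1134 mod 9 = 0, 1134 mod 16 = 14.

x ≡ 1134 (mod 17136).


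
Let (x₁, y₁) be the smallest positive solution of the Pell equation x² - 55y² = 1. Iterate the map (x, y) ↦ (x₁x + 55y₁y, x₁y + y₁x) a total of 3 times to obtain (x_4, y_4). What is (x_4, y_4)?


Step 1: Find the fundamental solution (x₁, y₁) of x² - 55y² = 1.
  Expand √55 as a continued fraction. a₀ = ⌊√55⌋ = 7; iterate m_{k+1} = d_k·a_k − m_k, d_{k+1} = (55 − m_{k+1}²)/d_k, a_{k+1} = ⌊(a₀ + m_{k+1})/d_{k+1}⌋ (starting m₀ = 0, d₀ = 1), with convergents p_k = a_k·p_{k-1} + p_{k-2}, q_k = a_k·q_{k-1} + q_{k-2} (p₋₁ = 1, q₋₁ = 0):
  k = 0: a₀ = 7; p₀/q₀ = 7/1; p₀² − 55·q₀² = 49 − 55 = -6.
  k = 1: m = 7, d = 6, a = ⌊(7 + 7)/6⌋ = 2; p/q = (2·7 + 1)/(2·1 + 0) = 15/2; p² − 55·q² = 225 − 220 = 5.
  k = 2: m = 5, d = 5, a = ⌊(7 + 5)/5⌋ = 2; p/q = (2·15 + 7)/(2·2 + 1) = 37/5; p² − 55·q² = 1369 − 1375 = -6.
  k = 3: m = 5, d = 6, a = ⌊(7 + 5)/6⌋ = 2; p/q = (2·37 + 15)/(2·5 + 2) = 89/12; p² − 55·q² = 7921 − 7920 = 1.
  The first convergent with p² − 55·q² = 1 gives the fundamental solution (x₁, y₁) = (89, 12).
Step 2: Apply the recurrence (x_{n+1}, y_{n+1}) = (x₁x_n + 55y₁y_n, x₁y_n + y₁x_n) repeatedly.
  From (x_1, y_1) = (89, 12): x_2 = 89·89 + 55·12·12 = 15841; y_2 = 89·12 + 12·89 = 2136.
  From (x_2, y_2) = (15841, 2136): x_3 = 89·15841 + 55·12·2136 = 2819609; y_3 = 89·2136 + 12·15841 = 380196.
  From (x_3, y_3) = (2819609, 380196): x_4 = 89·2819609 + 55·12·380196 = 501874561; y_4 = 89·380196 + 12·2819609 = 67672752.
Step 3: Verify x_4² - 55·y_4² = 251878074978942721 - 251878074978942720 = 1 (should be 1). ✓

(x_1, y_1) = (89, 12); (x_4, y_4) = (501874561, 67672752).


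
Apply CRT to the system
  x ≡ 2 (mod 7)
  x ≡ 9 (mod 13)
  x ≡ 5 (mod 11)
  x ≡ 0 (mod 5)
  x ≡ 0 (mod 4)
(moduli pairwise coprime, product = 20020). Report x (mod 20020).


Product of moduli M = 7 · 13 · 11 · 5 · 4 = 20020.
Merge one congruence at a time:
  Start: x ≡ 2 (mod 7).
  Combine with x ≡ 9 (mod 13); new modulus lcm = 91.
    Write x = 2 + 7·t and substitute into x ≡ 9 (mod 13): 7·t ≡ 9 − 2 = 7 (mod 13).
    The inverse of 7 mod 13 is 2 (since 7·2 = 14 = 1·13 + 1), so t ≡ 2·7 = 14 ≡ 1 (mod 13).
    Then x = 2 + 7·1 = 9, valid modulo lcm(7, 13) = 91: x ≡ 9 (mod 91).
  Combine with x ≡ 5 (mod 11); new modulus lcm = 1001.
    Write x = 9 + 91·t and substitute into x ≡ 5 (mod 11): 91·t ≡ 5 − 9 = -4 (mod 11).
    Reduce coefficients mod 11: 3·t ≡ 7 (mod 11).
    The inverse of 3 mod 11 is 4 (since 3·4 = 12 = 1·11 + 1), so t ≡ 4·7 = 28 ≡ 6 (mod 11).
    Then x = 9 + 91·6 = 555, valid modulo lcm(91, 11) = 1001: x ≡ 555 (mod 1001).
  Combine with x ≡ 0 (mod 5); new modulus lcm = 5005.
    Write x = 555 + 1001·t and substitute into x ≡ 0 (mod 5): 1001·t ≡ 0 − 555 = -555 (mod 5).
    Reduce coefficients mod 5: 1·t ≡ 0 (mod 5).
    So t ≡ 0 (mod 5).
    Then x = 555 + 1001·0 = 555, valid modulo lcm(1001, 5) = 5005: x ≡ 555 (mod 5005).
  Combine with x ≡ 0 (mod 4); new modulus lcm = 20020.
    Write x = 555 + 5005·t and substitute into x ≡ 0 (mod 4): 5005·t ≡ 0 − 555 = -555 (mod 4).
    Reduce coefficients mod 4: 1·t ≡ 1 (mod 4).
    So t ≡ 1 (mod 4).
    Then x = 555 + 5005·1 = 5560, valid modulo lcm(5005, 4) = 20020: x ≡ 5560 (mod 20020).
Verify against each original: 5560 mod 7 = 2, 5560 mod 13 = 9, 5560 mod 11 = 5, 5560 mod 5 = 0, 5560 mod 4 = 0.

x ≡ 5560 (mod 20020).


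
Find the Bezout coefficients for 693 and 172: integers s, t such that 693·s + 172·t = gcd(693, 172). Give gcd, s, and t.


Euclidean algorithm on (693, 172) — divide until remainder is 0:
  693 = 4 · 172 + 5
  172 = 34 · 5 + 2
  5 = 2 · 2 + 1
  2 = 2 · 1 + 0
gcd(693, 172) = 1.
Track Bezout coefficients alongside the remainders: start with r₀ = 693 = a·1 + b·0 (s = 1, t = 0) and r₁ = 172 = a·0 + b·1 (s = 0, t = 1); each new remainder r_{k+1} = r_{k-1} − q_k·r_k inherits s_{k+1} = s_{k-1} − q_k·s_k, t_{k+1} = t_{k-1} − q_k·t_k, so r_k = a·s_k + b·t_k at every step:
  q = 4: r = 5, s = 1 − 4·0 = 1, t = 0 − 4·1 = -4  (check: 693·1 + 172·(-4) = 5)
  q = 34: r = 2, s = 0 − 34·1 = -34, t = 1 − 34·(-4) = 137  (check: 693·(-34) + 172·137 = 2)
  q = 2: r = 1, s = 1 − 2·(-34) = 69, t = -4 − 2·137 = -278  (check: 693·69 + 172·(-278) = 1)
The row with r = 1 (the gcd) gives the Bezout coefficients s = 69, t = -278.
Result: 693 · (69) + 172 · (-278) = 1.

gcd(693, 172) = 1; s = 69, t = -278 (check: 693·69 + 172·(-278) = 1).


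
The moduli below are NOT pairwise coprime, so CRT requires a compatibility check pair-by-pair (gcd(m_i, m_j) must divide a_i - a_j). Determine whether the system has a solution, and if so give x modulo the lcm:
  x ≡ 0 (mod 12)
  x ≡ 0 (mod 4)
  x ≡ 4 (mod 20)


Moduli 12, 4, 20 are not pairwise coprime, so CRT works modulo lcm(m_i) when all pairwise compatibility conditions hold.
Pairwise compatibility: gcd(m_i, m_j) must divide a_i - a_j for every pair.
Merge one congruence at a time:
  Start: x ≡ 0 (mod 12).
  Combine with x ≡ 0 (mod 4): gcd(12, 4) = 4; 0 - 0 = 0, which IS divisible by 4, so compatible.
    Write x = 0 + 12·t and substitute into x ≡ 0 (mod 4): 12·t ≡ 0 − 0 = 0 (mod 4).
    Divide the congruence (and modulus) by g = 4: 3·t ≡ 0 (mod 1).
    Modulo 1 every t works; take t = 0.
    Then x = 0 + 12·0 = 0, valid modulo lcm(12, 4) = 12: x ≡ 0 (mod 12).
  Combine with x ≡ 4 (mod 20): gcd(12, 20) = 4; 4 - 0 = 4, which IS divisible by 4, so compatible.
    Write x = 0 + 12·t and substitute into x ≡ 4 (mod 20): 12·t ≡ 4 − 0 = 4 (mod 20).
    Divide the congruence (and modulus) by g = 4: 3·t ≡ 1 (mod 5).
    The inverse of 3 mod 5 is 2 (since 3·2 = 6 = 1·5 + 1), so t ≡ 2·1 = 2 ≡ 2 (mod 5).
    Then x = 0 + 12·2 = 24, valid modulo lcm(12, 20) = 60: x ≡ 24 (mod 60).
Verify: 24 mod 12 = 0, 24 mod 4 = 0, 24 mod 20 = 4.

x ≡ 24 (mod 60).


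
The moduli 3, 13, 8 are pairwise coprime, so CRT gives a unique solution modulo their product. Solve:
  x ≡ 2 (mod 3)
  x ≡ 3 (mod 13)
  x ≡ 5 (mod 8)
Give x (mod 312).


Moduli 3, 13, 8 are pairwise coprime; by CRT there is a unique solution modulo M = 3 · 13 · 8 = 312.
Solve pairwise, accumulating the modulus:
  Start with x ≡ 2 (mod 3).
  Combine with x ≡ 3 (mod 13): since gcd(3, 13) = 1, we get a unique residue mod 39.
    Write x = 2 + 3·t and substitute into x ≡ 3 (mod 13): 3·t ≡ 3 − 2 = 1 (mod 13).
    The inverse of 3 mod 13 is 9 (since 3·9 = 27 = 2·13 + 1), so t ≡ 9·1 = 9 ≡ 9 (mod 13).
    Then x = 2 + 3·9 = 29, valid modulo lcm(3, 13) = 39: x ≡ 29 (mod 39).
  Combine with x ≡ 5 (mod 8): since gcd(39, 8) = 1, we get a unique residue mod 312.
    Write x = 29 + 39·t and substitute into x ≡ 5 (mod 8): 39·t ≡ 5 − 29 = -24 (mod 8).
    Reduce coefficients mod 8: 7·t ≡ 0 (mod 8).
    The inverse of 7 mod 8 is 7 (since 7·7 = 49 = 6·8 + 1), so t ≡ 7·0 = 0 ≡ 0 (mod 8).
    Then x = 29 + 39·0 = 29, valid modulo lcm(39, 8) = 312: x ≡ 29 (mod 312).
Verify: 29 mod 3 = 2 ✓, 29 mod 13 = 3 ✓, 29 mod 8 = 5 ✓.

x ≡ 29 (mod 312).


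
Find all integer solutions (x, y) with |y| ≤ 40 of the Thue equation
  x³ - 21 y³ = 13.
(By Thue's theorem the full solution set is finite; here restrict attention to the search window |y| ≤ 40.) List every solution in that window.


The equation is x³ - 21y³ = 13. For fixed y, x³ = 21·y³ + 13, so a solution requires the RHS to be a perfect cube.
Strategy: iterate y from -40 to 40, compute RHS = 21·y³ + 13, and check whether it is a (positive or negative) perfect cube.
Check small values of y:
  y = 0: RHS = 13 is not a perfect cube.
  y = 1: RHS = 34 is not a perfect cube.
  y = -1: RHS = -8 = (-2)³ ⇒ x = -2 works.
  y = 2: RHS = 181 is not a perfect cube.
  y = -2: RHS = -155 is not a perfect cube.
  y = 3: RHS = 580 is not a perfect cube.
  y = -3: RHS = -554 is not a perfect cube.
Continuing, at y = -4: RHS = -1331 = (-11)³ ⇒ x = -11 works.
Searching the remaining y in |y| ≤ 40 finds no further solutions.
Collected solutions: (-2, -1), (-11, -4).

Solutions (with |y| ≤ 40): (-2, -1), (-11, -4).
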